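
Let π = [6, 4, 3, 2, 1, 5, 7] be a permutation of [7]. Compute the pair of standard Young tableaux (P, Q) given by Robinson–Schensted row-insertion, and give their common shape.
P = [1, 5, 7] / [2] / [3] / [4] / [6];  Q = [1, 6, 7] / [2] / [3] / [4] / [5];  common shape = (3, 1, 1, 1, 1)

Row-insert the values π_1, π_2, … into P one at a time, bumping the leftmost entry strictly greater than the inserted value down to the next row. The recording tableau Q records, in position (i, j), the step at which that cell was added to P.
  Insert 6 (step 1): P = [6];  Q = [1]
  Insert 4 (step 2): P = [4] / [6];  Q = [1] / [2]
  Insert 3 (step 3): P = [3] / [4] / [6];  Q = [1] / [2] / [3]
  Insert 2 (step 4): P = [2] / [3] / [4] / [6];  Q = [1] / [2] / [3] / [4]
  Insert 1 (step 5): P = [1] / [2] / [3] / [4] / [6];  Q = [1] / [2] / [3] / [4] / [5]
  Insert 5 (step 6): P = [1, 5] / [2] / [3] / [4] / [6];  Q = [1, 6] / [2] / [3] / [4] / [5]
  Insert 7 (step 7): P = [1, 5, 7] / [2] / [3] / [4] / [6];  Q = [1, 6, 7] / [2] / [3] / [4] / [5]
Final shape: (3, 1, 1, 1, 1).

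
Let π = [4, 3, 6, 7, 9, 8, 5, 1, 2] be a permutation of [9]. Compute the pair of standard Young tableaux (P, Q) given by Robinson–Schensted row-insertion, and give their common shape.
P = [1, 2, 7, 8] / [3, 5] / [4, 6] / [9];  Q = [1, 3, 4, 5] / [2, 6] / [7, 9] / [8];  common shape = (4, 2, 2, 1)

Row-insert the values π_1, π_2, … into P one at a time, bumping the leftmost entry strictly greater than the inserted value down to the next row. The recording tableau Q records, in position (i, j), the step at which that cell was added to P.
  Insert 4 (step 1): P = [4];  Q = [1]
  Insert 3 (step 2): P = [3] / [4];  Q = [1] / [2]
  Insert 6 (step 3): P = [3, 6] / [4];  Q = [1, 3] / [2]
  Insert 7 (step 4): P = [3, 6, 7] / [4];  Q = [1, 3, 4] / [2]
  Insert 9 (step 5): P = [3, 6, 7, 9] / [4];  Q = [1, 3, 4, 5] / [2]
  Insert 8 (step 6): P = [3, 6, 7, 8] / [4, 9];  Q = [1, 3, 4, 5] / [2, 6]
  Insert 5 (step 7): P = [3, 5, 7, 8] / [4, 6] / [9];  Q = [1, 3, 4, 5] / [2, 6] / [7]
  Insert 1 (step 8): P = [1, 5, 7, 8] / [3, 6] / [4] / [9];  Q = [1, 3, 4, 5] / [2, 6] / [7] / [8]
  Insert 2 (step 9): P = [1, 2, 7, 8] / [3, 5] / [4, 6] / [9];  Q = [1, 3, 4, 5] / [2, 6] / [7, 9] / [8]
Final shape: (4, 2, 2, 1).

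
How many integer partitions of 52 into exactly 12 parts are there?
p(52, 12 parts) = 23334

Partitions of n into exactly k parts are in bijection with partitions of n − k into at most k parts (subtract 1 from each part). So p(52, exactly 12) = p(40, parts ≤ 12). Computing via the recurrence p(m, j) = p(m, j−1) + p(m−j, j) gives 23334.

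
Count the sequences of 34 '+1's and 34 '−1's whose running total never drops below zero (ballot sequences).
C_34 = 812944042149730764

These ballot sequences are counted by the Catalan number C_n = (1/(n + 1)) · C(2n, n). For n = 34: C_34 = (1/35) · C(68, 34) = 28453041475240576740/35 = 812944042149730764.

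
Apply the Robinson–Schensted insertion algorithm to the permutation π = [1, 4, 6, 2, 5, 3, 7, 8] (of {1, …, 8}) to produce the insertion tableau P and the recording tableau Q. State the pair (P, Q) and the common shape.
P = [1, 2, 3, 7, 8] / [4, 5] / [6];  Q = [1, 2, 3, 7, 8] / [4, 5] / [6];  common shape = (5, 2, 1)

Row-insert the values π_1, π_2, … into P one at a time, bumping the leftmost entry strictly greater than the inserted value down to the next row. The recording tableau Q records, in position (i, j), the step at which that cell was added to P.
  Insert 1 (step 1): P = [1];  Q = [1]
  Insert 4 (step 2): P = [1, 4];  Q = [1, 2]
  Insert 6 (step 3): P = [1, 4, 6];  Q = [1, 2, 3]
  Insert 2 (step 4): P = [1, 2, 6] / [4];  Q = [1, 2, 3] / [4]
  Insert 5 (step 5): P = [1, 2, 5] / [4, 6];  Q = [1, 2, 3] / [4, 5]
  Insert 3 (step 6): P = [1, 2, 3] / [4, 5] / [6];  Q = [1, 2, 3] / [4, 5] / [6]
  Insert 7 (step 7): P = [1, 2, 3, 7] / [4, 5] / [6];  Q = [1, 2, 3, 7] / [4, 5] / [6]
  Insert 8 (step 8): P = [1, 2, 3, 7, 8] / [4, 5] / [6];  Q = [1, 2, 3, 7, 8] / [4, 5] / [6]
Final shape: (5, 2, 1).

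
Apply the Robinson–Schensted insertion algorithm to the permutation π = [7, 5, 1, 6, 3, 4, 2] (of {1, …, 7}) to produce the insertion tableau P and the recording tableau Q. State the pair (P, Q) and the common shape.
P = [1, 2, 4] / [3, 6] / [5] / [7];  Q = [1, 4, 6] / [2, 5] / [3] / [7];  common shape = (3, 2, 1, 1)

Row-insert the values π_1, π_2, … into P one at a time, bumping the leftmost entry strictly greater than the inserted value down to the next row. The recording tableau Q records, in position (i, j), the step at which that cell was added to P.
  Insert 7 (step 1): P = [7];  Q = [1]
  Insert 5 (step 2): P = [5] / [7];  Q = [1] / [2]
  Insert 1 (step 3): P = [1] / [5] / [7];  Q = [1] / [2] / [3]
  Insert 6 (step 4): P = [1, 6] / [5] / [7];  Q = [1, 4] / [2] / [3]
  Insert 3 (step 5): P = [1, 3] / [5, 6] / [7];  Q = [1, 4] / [2, 5] / [3]
  Insert 4 (step 6): P = [1, 3, 4] / [5, 6] / [7];  Q = [1, 4, 6] / [2, 5] / [3]
  Insert 2 (step 7): P = [1, 2, 4] / [3, 6] / [5] / [7];  Q = [1, 4, 6] / [2, 5] / [3] / [7]
Final shape: (3, 2, 1, 1).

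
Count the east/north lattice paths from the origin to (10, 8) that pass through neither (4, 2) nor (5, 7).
Number of paths = 25686

Inclusion–exclusion. Total paths: C(18, 10) = 43758. Through P₁: C(6, 4)·C(12, 6) = 13860. Through P₂: C(12, 5)·C(6, 5) = 4752. Since P₁ is strictly southwest of P₂, a monotone path through both must visit P₁ then P₂; paths through both = C(6, 4)·C(6, 1)·C(6, 5) = 540. Avoid both = 43758 − 13860 − 4752 + 540 = 25686.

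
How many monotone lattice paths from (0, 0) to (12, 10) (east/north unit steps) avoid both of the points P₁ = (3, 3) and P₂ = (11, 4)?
Number of paths = 409551

Inclusion–exclusion. Total paths: C(22, 12) = 646646. Through P₁: C(6, 3)·C(16, 9) = 228800. Through P₂: C(15, 11)·C(7, 1) = 9555. Since P₁ is strictly southwest of P₂, a monotone path through both must visit P₁ then P₂; paths through both = C(6, 3)·C(9, 8)·C(7, 1) = 1260. Avoid both = 646646 − 228800 − 9555 + 1260 = 409551.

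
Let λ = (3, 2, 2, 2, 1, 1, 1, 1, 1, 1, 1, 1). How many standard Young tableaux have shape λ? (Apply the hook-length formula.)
# SYT of shape (3, 2, 2, 2, 1, 1, 1, 1, 1, 1, 1, 1) = 15912

Hook-length formula: f^λ = n! / Π hook(c), product over all cells c of the Young diagram. For λ = (3, 2, 2, 2, 1, 1, 1, 1, 1, 1, 1, 1), n = 17 boxes. Hook lengths by row (left-to-right, top-to-bottom): [14, 5, 1]; [12, 3]; [11, 2]; [10, 1]; [8]; [7]; [6]; [5]; [4]; [3]; [2]; [1]. Product of hooks = 22353408000. So f^λ = 17! / 22353408000 = 355687428096000 / 22353408000 = 15912.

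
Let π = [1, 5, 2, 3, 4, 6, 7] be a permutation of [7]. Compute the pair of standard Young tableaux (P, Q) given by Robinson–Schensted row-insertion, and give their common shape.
P = [1, 2, 3, 4, 6, 7] / [5];  Q = [1, 2, 4, 5, 6, 7] / [3];  common shape = (6, 1)

Row-insert the values π_1, π_2, … into P one at a time, bumping the leftmost entry strictly greater than the inserted value down to the next row. The recording tableau Q records, in position (i, j), the step at which that cell was added to P.
  Insert 1 (step 1): P = [1];  Q = [1]
  Insert 5 (step 2): P = [1, 5];  Q = [1, 2]
  Insert 2 (step 3): P = [1, 2] / [5];  Q = [1, 2] / [3]
  Insert 3 (step 4): P = [1, 2, 3] / [5];  Q = [1, 2, 4] / [3]
  Insert 4 (step 5): P = [1, 2, 3, 4] / [5];  Q = [1, 2, 4, 5] / [3]
  Insert 6 (step 6): P = [1, 2, 3, 4, 6] / [5];  Q = [1, 2, 4, 5, 6] / [3]
  Insert 7 (step 7): P = [1, 2, 3, 4, 6, 7] / [5];  Q = [1, 2, 4, 5, 6, 7] / [3]
Final shape: (6, 1).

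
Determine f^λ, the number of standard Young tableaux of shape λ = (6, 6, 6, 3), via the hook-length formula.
# SYT of shape (6, 6, 6, 3) = 27713400

Hook-length formula: f^λ = n! / Π hook(c), product over all cells c of the Young diagram. For λ = (6, 6, 6, 3), n = 21 boxes. Hook lengths by row (left-to-right, top-to-bottom): [9, 8, 7, 5, 4, 3]; [8, 7, 6, 4, 3, 2]; [7, 6, 5, 3, 2, 1]; [3, 2, 1]. Product of hooks = 1843546521600. So f^λ = 21! / 1843546521600 = 51090942171709440000 / 1843546521600 = 27713400.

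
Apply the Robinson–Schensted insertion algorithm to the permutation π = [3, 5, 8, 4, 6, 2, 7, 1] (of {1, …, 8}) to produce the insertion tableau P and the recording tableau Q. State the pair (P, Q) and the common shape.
P = [1, 4, 6, 7] / [2, 8] / [3] / [5];  Q = [1, 2, 3, 7] / [4, 5] / [6] / [8];  common shape = (4, 2, 1, 1)

Row-insert the values π_1, π_2, … into P one at a time, bumping the leftmost entry strictly greater than the inserted value down to the next row. The recording tableau Q records, in position (i, j), the step at which that cell was added to P.
  Insert 3 (step 1): P = [3];  Q = [1]
  Insert 5 (step 2): P = [3, 5];  Q = [1, 2]
  Insert 8 (step 3): P = [3, 5, 8];  Q = [1, 2, 3]
  Insert 4 (step 4): P = [3, 4, 8] / [5];  Q = [1, 2, 3] / [4]
  Insert 6 (step 5): P = [3, 4, 6] / [5, 8];  Q = [1, 2, 3] / [4, 5]
  Insert 2 (step 6): P = [2, 4, 6] / [3, 8] / [5];  Q = [1, 2, 3] / [4, 5] / [6]
  Insert 7 (step 7): P = [2, 4, 6, 7] / [3, 8] / [5];  Q = [1, 2, 3, 7] / [4, 5] / [6]
  Insert 1 (step 8): P = [1, 4, 6, 7] / [2, 8] / [3] / [5];  Q = [1, 2, 3, 7] / [4, 5] / [6] / [8]
Final shape: (4, 2, 1, 1).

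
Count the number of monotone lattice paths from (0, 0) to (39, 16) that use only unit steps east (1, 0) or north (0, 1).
Number of paths = 29749251314475

A monotone lattice path from (0, 0) to (39, 16) consists of 39 east steps and 16 north steps in some order, so it is determined by which 39 of the 55 steps are east. The count is C(55, 39) = 29749251314475.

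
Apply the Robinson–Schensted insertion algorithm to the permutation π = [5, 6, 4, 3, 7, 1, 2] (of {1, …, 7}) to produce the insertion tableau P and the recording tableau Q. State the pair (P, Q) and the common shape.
P = [1, 2, 7] / [3, 6] / [4] / [5];  Q = [1, 2, 5] / [3, 7] / [4] / [6];  common shape = (3, 2, 1, 1)

Row-insert the values π_1, π_2, … into P one at a time, bumping the leftmost entry strictly greater than the inserted value down to the next row. The recording tableau Q records, in position (i, j), the step at which that cell was added to P.
  Insert 5 (step 1): P = [5];  Q = [1]
  Insert 6 (step 2): P = [5, 6];  Q = [1, 2]
  Insert 4 (step 3): P = [4, 6] / [5];  Q = [1, 2] / [3]
  Insert 3 (step 4): P = [3, 6] / [4] / [5];  Q = [1, 2] / [3] / [4]
  Insert 7 (step 5): P = [3, 6, 7] / [4] / [5];  Q = [1, 2, 5] / [3] / [4]
  Insert 1 (step 6): P = [1, 6, 7] / [3] / [4] / [5];  Q = [1, 2, 5] / [3] / [4] / [6]
  Insert 2 (step 7): P = [1, 2, 7] / [3, 6] / [4] / [5];  Q = [1, 2, 5] / [3, 7] / [4] / [6]
Final shape: (3, 2, 1, 1).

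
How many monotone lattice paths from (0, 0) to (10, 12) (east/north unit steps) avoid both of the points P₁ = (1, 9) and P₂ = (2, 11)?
Number of paths = 644014

Inclusion–exclusion. Total paths: C(22, 10) = 646646. Through P₁: C(10, 1)·C(12, 9) = 2200. Through P₂: C(13, 2)·C(9, 8) = 702. Since P₁ is strictly southwest of P₂, a monotone path through both must visit P₁ then P₂; paths through both = C(10, 1)·C(3, 1)·C(9, 8) = 270. Avoid both = 646646 − 2200 − 702 + 270 = 644014.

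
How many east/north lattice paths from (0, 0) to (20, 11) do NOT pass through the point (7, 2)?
Number of paths = 66765195

Total paths from (0, 0) to (20, 11): C(31, 20) = 84672315. Paths through (7, 2): (paths (0, 0) → (7, 2)) × (paths (7, 2) → (20, 11)) = C(9, 7) · C(22, 13) = 36 · 497420 = 17907120. Avoidance count = 84672315 − 17907120 = 66765195.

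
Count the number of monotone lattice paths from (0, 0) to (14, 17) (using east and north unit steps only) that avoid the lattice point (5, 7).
Number of paths = 192019149

Total paths from (0, 0) to (14, 17): C(31, 14) = 265182525. Paths through (5, 7): (paths (0, 0) → (5, 7)) × (paths (5, 7) → (14, 17)) = C(12, 5) · C(19, 9) = 792 · 92378 = 73163376. Avoidance count = 265182525 − 73163376 = 192019149.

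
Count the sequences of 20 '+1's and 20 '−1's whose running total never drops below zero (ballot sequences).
C_20 = 6564120420

These ballot sequences are counted by the Catalan number C_n = (1/(n + 1)) · C(2n, n). For n = 20: C_20 = (1/21) · C(40, 20) = 137846528820/21 = 6564120420.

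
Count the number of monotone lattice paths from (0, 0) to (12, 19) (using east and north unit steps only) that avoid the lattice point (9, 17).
Number of paths = 109875025

Total paths from (0, 0) to (12, 19): C(31, 12) = 141120525. Paths through (9, 17): (paths (0, 0) → (9, 17)) × (paths (9, 17) → (12, 19)) = C(26, 9) · C(5, 3) = 3124550 · 10 = 31245500. Avoidance count = 141120525 − 31245500 = 109875025.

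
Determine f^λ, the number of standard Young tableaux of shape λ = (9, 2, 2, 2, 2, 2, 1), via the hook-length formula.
# SYT of shape (9, 2, 2, 2, 2, 2, 1) = 8186112

Hook-length formula: f^λ = n! / Π hook(c), product over all cells c of the Young diagram. For λ = (9, 2, 2, 2, 2, 2, 1), n = 20 boxes. Hook lengths by row (left-to-right, top-to-bottom): [15, 13, 7, 6, 5, 4, 3, 2, 1]; [7, 5]; [6, 4]; [5, 3]; [4, 2]; [3, 1]; [1]. Product of hooks = 297198720000. So f^λ = 20! / 297198720000 = 2432902008176640000 / 297198720000 = 8186112.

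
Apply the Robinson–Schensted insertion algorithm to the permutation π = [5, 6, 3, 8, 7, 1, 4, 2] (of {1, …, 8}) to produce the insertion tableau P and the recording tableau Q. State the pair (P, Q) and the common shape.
P = [1, 2, 7] / [3, 4] / [5, 6] / [8];  Q = [1, 2, 4] / [3, 5] / [6, 7] / [8];  common shape = (3, 2, 2, 1)

Row-insert the values π_1, π_2, … into P one at a time, bumping the leftmost entry strictly greater than the inserted value down to the next row. The recording tableau Q records, in position (i, j), the step at which that cell was added to P.
  Insert 5 (step 1): P = [5];  Q = [1]
  Insert 6 (step 2): P = [5, 6];  Q = [1, 2]
  Insert 3 (step 3): P = [3, 6] / [5];  Q = [1, 2] / [3]
  Insert 8 (step 4): P = [3, 6, 8] / [5];  Q = [1, 2, 4] / [3]
  Insert 7 (step 5): P = [3, 6, 7] / [5, 8];  Q = [1, 2, 4] / [3, 5]
  Insert 1 (step 6): P = [1, 6, 7] / [3, 8] / [5];  Q = [1, 2, 4] / [3, 5] / [6]
  Insert 4 (step 7): P = [1, 4, 7] / [3, 6] / [5, 8];  Q = [1, 2, 4] / [3, 5] / [6, 7]
  Insert 2 (step 8): P = [1, 2, 7] / [3, 4] / [5, 6] / [8];  Q = [1, 2, 4] / [3, 5] / [6, 7] / [8]
Final shape: (3, 2, 2, 1).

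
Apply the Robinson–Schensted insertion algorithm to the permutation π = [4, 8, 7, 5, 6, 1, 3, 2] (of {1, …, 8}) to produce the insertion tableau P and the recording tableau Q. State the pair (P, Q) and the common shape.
P = [1, 2, 6] / [3, 5] / [4] / [7] / [8];  Q = [1, 2, 5] / [3, 7] / [4] / [6] / [8];  common shape = (3, 2, 1, 1, 1)

Row-insert the values π_1, π_2, … into P one at a time, bumping the leftmost entry strictly greater than the inserted value down to the next row. The recording tableau Q records, in position (i, j), the step at which that cell was added to P.
  Insert 4 (step 1): P = [4];  Q = [1]
  Insert 8 (step 2): P = [4, 8];  Q = [1, 2]
  Insert 7 (step 3): P = [4, 7] / [8];  Q = [1, 2] / [3]
  Insert 5 (step 4): P = [4, 5] / [7] / [8];  Q = [1, 2] / [3] / [4]
  Insert 6 (step 5): P = [4, 5, 6] / [7] / [8];  Q = [1, 2, 5] / [3] / [4]
  Insert 1 (step 6): P = [1, 5, 6] / [4] / [7] / [8];  Q = [1, 2, 5] / [3] / [4] / [6]
  Insert 3 (step 7): P = [1, 3, 6] / [4, 5] / [7] / [8];  Q = [1, 2, 5] / [3, 7] / [4] / [6]
  Insert 2 (step 8): P = [1, 2, 6] / [3, 5] / [4] / [7] / [8];  Q = [1, 2, 5] / [3, 7] / [4] / [6] / [8]
Final shape: (3, 2, 1, 1, 1).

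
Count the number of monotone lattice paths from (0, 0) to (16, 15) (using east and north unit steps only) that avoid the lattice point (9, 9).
Number of paths = 217108275

Total paths from (0, 0) to (16, 15): C(31, 16) = 300540195. Paths through (9, 9): (paths (0, 0) → (9, 9)) × (paths (9, 9) → (16, 15)) = C(18, 9) · C(13, 7) = 48620 · 1716 = 83431920. Avoidance count = 300540195 − 83431920 = 217108275.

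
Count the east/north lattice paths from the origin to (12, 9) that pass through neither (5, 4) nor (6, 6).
Number of paths = 148274

Inclusion–exclusion. Total paths: C(21, 12) = 293930. Through P₁: C(9, 5)·C(12, 7) = 99792. Through P₂: C(12, 6)·C(9, 6) = 77616. Since P₁ is strictly southwest of P₂, a monotone path through both must visit P₁ then P₂; paths through both = C(9, 5)·C(3, 1)·C(9, 6) = 31752. Avoid both = 293930 − 99792 − 77616 + 31752 = 148274.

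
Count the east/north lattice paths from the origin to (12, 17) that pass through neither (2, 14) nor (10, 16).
Number of paths = 35942610

Inclusion–exclusion. Total paths: C(29, 12) = 51895935. Through P₁: C(16, 2)·C(13, 10) = 34320. Through P₂: C(26, 10)·C(3, 2) = 15935205. Since P₁ is strictly southwest of P₂, a monotone path through both must visit P₁ then P₂; paths through both = C(16, 2)·C(10, 8)·C(3, 2) = 16200. Avoid both = 51895935 − 34320 − 15935205 + 16200 = 35942610.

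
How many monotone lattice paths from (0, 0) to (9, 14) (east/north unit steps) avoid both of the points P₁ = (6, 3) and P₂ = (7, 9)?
Number of paths = 558722

Inclusion–exclusion. Total paths: C(23, 9) = 817190. Through P₁: C(9, 6)·C(14, 3) = 30576. Through P₂: C(16, 7)·C(7, 2) = 240240. Since P₁ is strictly southwest of P₂, a monotone path through both must visit P₁ then P₂; paths through both = C(9, 6)·C(7, 1)·C(7, 2) = 12348. Avoid both = 817190 − 30576 − 240240 + 12348 = 558722.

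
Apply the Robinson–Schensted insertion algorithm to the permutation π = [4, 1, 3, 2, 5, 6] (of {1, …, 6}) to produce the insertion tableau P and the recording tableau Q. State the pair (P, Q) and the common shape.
P = [1, 2, 5, 6] / [3] / [4];  Q = [1, 3, 5, 6] / [2] / [4];  common shape = (4, 1, 1)

Row-insert the values π_1, π_2, … into P one at a time, bumping the leftmost entry strictly greater than the inserted value down to the next row. The recording tableau Q records, in position (i, j), the step at which that cell was added to P.
  Insert 4 (step 1): P = [4];  Q = [1]
  Insert 1 (step 2): P = [1] / [4];  Q = [1] / [2]
  Insert 3 (step 3): P = [1, 3] / [4];  Q = [1, 3] / [2]
  Insert 2 (step 4): P = [1, 2] / [3] / [4];  Q = [1, 3] / [2] / [4]
  Insert 5 (step 5): P = [1, 2, 5] / [3] / [4];  Q = [1, 3, 5] / [2] / [4]
  Insert 6 (step 6): P = [1, 2, 5, 6] / [3] / [4];  Q = [1, 3, 5, 6] / [2] / [4]
Final shape: (4, 1, 1).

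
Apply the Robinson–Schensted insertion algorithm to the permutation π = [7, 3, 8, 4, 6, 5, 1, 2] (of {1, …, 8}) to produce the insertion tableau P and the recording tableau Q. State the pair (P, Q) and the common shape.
P = [1, 2, 5] / [3, 4] / [6, 8] / [7];  Q = [1, 3, 5] / [2, 4] / [6, 8] / [7];  common shape = (3, 2, 2, 1)

Row-insert the values π_1, π_2, … into P one at a time, bumping the leftmost entry strictly greater than the inserted value down to the next row. The recording tableau Q records, in position (i, j), the step at which that cell was added to P.
  Insert 7 (step 1): P = [7];  Q = [1]
  Insert 3 (step 2): P = [3] / [7];  Q = [1] / [2]
  Insert 8 (step 3): P = [3, 8] / [7];  Q = [1, 3] / [2]
  Insert 4 (step 4): P = [3, 4] / [7, 8];  Q = [1, 3] / [2, 4]
  Insert 6 (step 5): P = [3, 4, 6] / [7, 8];  Q = [1, 3, 5] / [2, 4]
  Insert 5 (step 6): P = [3, 4, 5] / [6, 8] / [7];  Q = [1, 3, 5] / [2, 4] / [6]
  Insert 1 (step 7): P = [1, 4, 5] / [3, 8] / [6] / [7];  Q = [1, 3, 5] / [2, 4] / [6] / [7]
  Insert 2 (step 8): P = [1, 2, 5] / [3, 4] / [6, 8] / [7];  Q = [1, 3, 5] / [2, 4] / [6, 8] / [7]
Final shape: (3, 2, 2, 1).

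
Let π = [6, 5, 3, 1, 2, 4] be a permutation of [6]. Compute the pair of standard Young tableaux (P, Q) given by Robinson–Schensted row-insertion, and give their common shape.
P = [1, 2, 4] / [3] / [5] / [6];  Q = [1, 5, 6] / [2] / [3] / [4];  common shape = (3, 1, 1, 1)

Row-insert the values π_1, π_2, … into P one at a time, bumping the leftmost entry strictly greater than the inserted value down to the next row. The recording tableau Q records, in position (i, j), the step at which that cell was added to P.
  Insert 6 (step 1): P = [6];  Q = [1]
  Insert 5 (step 2): P = [5] / [6];  Q = [1] / [2]
  Insert 3 (step 3): P = [3] / [5] / [6];  Q = [1] / [2] / [3]
  Insert 1 (step 4): P = [1] / [3] / [5] / [6];  Q = [1] / [2] / [3] / [4]
  Insert 2 (step 5): P = [1, 2] / [3] / [5] / [6];  Q = [1, 5] / [2] / [3] / [4]
  Insert 4 (step 6): P = [1, 2, 4] / [3] / [5] / [6];  Q = [1, 5, 6] / [2] / [3] / [4]
Final shape: (3, 1, 1, 1).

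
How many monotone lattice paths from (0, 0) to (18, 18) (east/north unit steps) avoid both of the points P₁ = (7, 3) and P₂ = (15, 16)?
Number of paths = 5386782150

Inclusion–exclusion. Total paths: C(36, 18) = 9075135300. Through P₁: C(10, 7)·C(26, 11) = 927139200. Through P₂: C(31, 15)·C(5, 3) = 3005401950. Since P₁ is strictly southwest of P₂, a monotone path through both must visit P₁ then P₂; paths through both = C(10, 7)·C(21, 8)·C(5, 3) = 244188000. Avoid both = 9075135300 − 927139200 − 3005401950 + 244188000 = 5386782150.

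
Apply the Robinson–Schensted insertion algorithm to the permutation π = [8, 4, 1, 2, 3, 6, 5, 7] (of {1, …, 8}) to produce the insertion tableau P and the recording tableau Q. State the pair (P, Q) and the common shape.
P = [1, 2, 3, 5, 7] / [4, 6] / [8];  Q = [1, 4, 5, 6, 8] / [2, 7] / [3];  common shape = (5, 2, 1)

Row-insert the values π_1, π_2, … into P one at a time, bumping the leftmost entry strictly greater than the inserted value down to the next row. The recording tableau Q records, in position (i, j), the step at which that cell was added to P.
  Insert 8 (step 1): P = [8];  Q = [1]
  Insert 4 (step 2): P = [4] / [8];  Q = [1] / [2]
  Insert 1 (step 3): P = [1] / [4] / [8];  Q = [1] / [2] / [3]
  Insert 2 (step 4): P = [1, 2] / [4] / [8];  Q = [1, 4] / [2] / [3]
  Insert 3 (step 5): P = [1, 2, 3] / [4] / [8];  Q = [1, 4, 5] / [2] / [3]
  Insert 6 (step 6): P = [1, 2, 3, 6] / [4] / [8];  Q = [1, 4, 5, 6] / [2] / [3]
  Insert 5 (step 7): P = [1, 2, 3, 5] / [4, 6] / [8];  Q = [1, 4, 5, 6] / [2, 7] / [3]
  Insert 7 (step 8): P = [1, 2, 3, 5, 7] / [4, 6] / [8];  Q = [1, 4, 5, 6, 8] / [2, 7] / [3]
Final shape: (5, 2, 1).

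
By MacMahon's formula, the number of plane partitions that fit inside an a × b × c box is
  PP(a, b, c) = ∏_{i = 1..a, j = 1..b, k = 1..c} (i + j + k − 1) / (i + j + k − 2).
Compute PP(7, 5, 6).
PP(7, 5, 6) = 739309710568

Evaluate the triple product over i = 1..7, j = 1..5, k = 1..6. The factors are (2/1) · (3/2) · (4/3) · (5/4) · (6/5) · (7/6) · (3/2) · (4/3) · … (210 factors total). The numerators and denominators telescope so the product is an integer; carrying out the multiplication exactly gives PP(7, 5, 6) = 739309710568.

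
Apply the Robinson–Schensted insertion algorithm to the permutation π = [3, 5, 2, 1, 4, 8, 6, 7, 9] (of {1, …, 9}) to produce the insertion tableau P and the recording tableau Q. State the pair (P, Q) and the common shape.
P = [1, 4, 6, 7, 9] / [2, 5, 8] / [3];  Q = [1, 2, 6, 8, 9] / [3, 5, 7] / [4];  common shape = (5, 3, 1)

Row-insert the values π_1, π_2, … into P one at a time, bumping the leftmost entry strictly greater than the inserted value down to the next row. The recording tableau Q records, in position (i, j), the step at which that cell was added to P.
  Insert 3 (step 1): P = [3];  Q = [1]
  Insert 5 (step 2): P = [3, 5];  Q = [1, 2]
  Insert 2 (step 3): P = [2, 5] / [3];  Q = [1, 2] / [3]
  Insert 1 (step 4): P = [1, 5] / [2] / [3];  Q = [1, 2] / [3] / [4]
  Insert 4 (step 5): P = [1, 4] / [2, 5] / [3];  Q = [1, 2] / [3, 5] / [4]
  Insert 8 (step 6): P = [1, 4, 8] / [2, 5] / [3];  Q = [1, 2, 6] / [3, 5] / [4]
  Insert 6 (step 7): P = [1, 4, 6] / [2, 5, 8] / [3];  Q = [1, 2, 6] / [3, 5, 7] / [4]
  Insert 7 (step 8): P = [1, 4, 6, 7] / [2, 5, 8] / [3];  Q = [1, 2, 6, 8] / [3, 5, 7] / [4]
  Insert 9 (step 9): P = [1, 4, 6, 7, 9] / [2, 5, 8] / [3];  Q = [1, 2, 6, 8, 9] / [3, 5, 7] / [4]
Final shape: (5, 3, 1).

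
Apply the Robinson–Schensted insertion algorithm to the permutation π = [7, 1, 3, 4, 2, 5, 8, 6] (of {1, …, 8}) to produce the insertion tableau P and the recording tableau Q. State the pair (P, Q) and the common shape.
P = [1, 2, 4, 5, 6] / [3, 8] / [7];  Q = [1, 3, 4, 6, 7] / [2, 8] / [5];  common shape = (5, 2, 1)

Row-insert the values π_1, π_2, … into P one at a time, bumping the leftmost entry strictly greater than the inserted value down to the next row. The recording tableau Q records, in position (i, j), the step at which that cell was added to P.
  Insert 7 (step 1): P = [7];  Q = [1]
  Insert 1 (step 2): P = [1] / [7];  Q = [1] / [2]
  Insert 3 (step 3): P = [1, 3] / [7];  Q = [1, 3] / [2]
  Insert 4 (step 4): P = [1, 3, 4] / [7];  Q = [1, 3, 4] / [2]
  Insert 2 (step 5): P = [1, 2, 4] / [3] / [7];  Q = [1, 3, 4] / [2] / [5]
  Insert 5 (step 6): P = [1, 2, 4, 5] / [3] / [7];  Q = [1, 3, 4, 6] / [2] / [5]
  Insert 8 (step 7): P = [1, 2, 4, 5, 8] / [3] / [7];  Q = [1, 3, 4, 6, 7] / [2] / [5]
  Insert 6 (step 8): P = [1, 2, 4, 5, 6] / [3, 8] / [7];  Q = [1, 3, 4, 6, 7] / [2, 8] / [5]
Final shape: (5, 2, 1).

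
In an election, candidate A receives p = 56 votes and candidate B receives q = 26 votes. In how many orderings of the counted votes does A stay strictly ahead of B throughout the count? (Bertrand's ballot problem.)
Strict-lead orderings = 606521543011850426040

Total orderings of the 82 votes with 56 for A: C(82, 56) = 1657825550899057831176. By the Bertrand ballot formula (Cycle Lemma / reflection principle), the number of orderings in which A is strictly ahead of B throughout is (p − q)/(p + q) · C(p + q, p) = (56 − 26)/(56 + 26) · 1657825550899057831176 = 606521543011850426040.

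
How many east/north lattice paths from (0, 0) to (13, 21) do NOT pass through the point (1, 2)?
Number of paths = 504622185

Total paths from (0, 0) to (13, 21): C(34, 13) = 927983760. Paths through (1, 2): (paths (0, 0) → (1, 2)) × (paths (1, 2) → (13, 21)) = C(3, 1) · C(31, 12) = 3 · 141120525 = 423361575. Avoidance count = 927983760 − 423361575 = 504622185.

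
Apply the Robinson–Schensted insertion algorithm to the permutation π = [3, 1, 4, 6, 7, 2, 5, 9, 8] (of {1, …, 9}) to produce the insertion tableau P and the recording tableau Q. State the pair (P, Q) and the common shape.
P = [1, 2, 5, 7, 8] / [3, 4, 6, 9];  Q = [1, 3, 4, 5, 8] / [2, 6, 7, 9];  common shape = (5, 4)

Row-insert the values π_1, π_2, … into P one at a time, bumping the leftmost entry strictly greater than the inserted value down to the next row. The recording tableau Q records, in position (i, j), the step at which that cell was added to P.
  Insert 3 (step 1): P = [3];  Q = [1]
  Insert 1 (step 2): P = [1] / [3];  Q = [1] / [2]
  Insert 4 (step 3): P = [1, 4] / [3];  Q = [1, 3] / [2]
  Insert 6 (step 4): P = [1, 4, 6] / [3];  Q = [1, 3, 4] / [2]
  Insert 7 (step 5): P = [1, 4, 6, 7] / [3];  Q = [1, 3, 4, 5] / [2]
  Insert 2 (step 6): P = [1, 2, 6, 7] / [3, 4];  Q = [1, 3, 4, 5] / [2, 6]
  Insert 5 (step 7): P = [1, 2, 5, 7] / [3, 4, 6];  Q = [1, 3, 4, 5] / [2, 6, 7]
  Insert 9 (step 8): P = [1, 2, 5, 7, 9] / [3, 4, 6];  Q = [1, 3, 4, 5, 8] / [2, 6, 7]
  Insert 8 (step 9): P = [1, 2, 5, 7, 8] / [3, 4, 6, 9];  Q = [1, 3, 4, 5, 8] / [2, 6, 7, 9]
Final shape: (5, 4).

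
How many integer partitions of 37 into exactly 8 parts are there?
p(37, 8 parts) = 2104

Partitions of n into exactly k parts are in bijection with partitions of n − k into at most k parts (subtract 1 from each part). So p(37, exactly 8) = p(29, parts ≤ 8). Computing via the recurrence p(m, j) = p(m, j−1) + p(m−j, j) gives 2104.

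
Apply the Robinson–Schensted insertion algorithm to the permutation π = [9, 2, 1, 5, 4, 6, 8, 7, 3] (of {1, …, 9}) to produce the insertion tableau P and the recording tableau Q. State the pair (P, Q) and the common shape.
P = [1, 3, 6, 7] / [2, 4, 8] / [5] / [9];  Q = [1, 4, 6, 7] / [2, 5, 8] / [3] / [9];  common shape = (4, 3, 1, 1)

Row-insert the values π_1, π_2, … into P one at a time, bumping the leftmost entry strictly greater than the inserted value down to the next row. The recording tableau Q records, in position (i, j), the step at which that cell was added to P.
  Insert 9 (step 1): P = [9];  Q = [1]
  Insert 2 (step 2): P = [2] / [9];  Q = [1] / [2]
  Insert 1 (step 3): P = [1] / [2] / [9];  Q = [1] / [2] / [3]
  Insert 5 (step 4): P = [1, 5] / [2] / [9];  Q = [1, 4] / [2] / [3]
  Insert 4 (step 5): P = [1, 4] / [2, 5] / [9];  Q = [1, 4] / [2, 5] / [3]
  Insert 6 (step 6): P = [1, 4, 6] / [2, 5] / [9];  Q = [1, 4, 6] / [2, 5] / [3]
  Insert 8 (step 7): P = [1, 4, 6, 8] / [2, 5] / [9];  Q = [1, 4, 6, 7] / [2, 5] / [3]
  Insert 7 (step 8): P = [1, 4, 6, 7] / [2, 5, 8] / [9];  Q = [1, 4, 6, 7] / [2, 5, 8] / [3]
  Insert 3 (step 9): P = [1, 3, 6, 7] / [2, 4, 8] / [5] / [9];  Q = [1, 4, 6, 7] / [2, 5, 8] / [3] / [9]
Final shape: (4, 3, 1, 1).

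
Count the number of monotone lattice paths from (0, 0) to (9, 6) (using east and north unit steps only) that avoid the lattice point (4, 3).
Number of paths = 3045

Total paths from (0, 0) to (9, 6): C(15, 9) = 5005. Paths through (4, 3): (paths (0, 0) → (4, 3)) × (paths (4, 3) → (9, 6)) = C(7, 4) · C(8, 5) = 35 · 56 = 1960. Avoidance count = 5005 − 1960 = 3045.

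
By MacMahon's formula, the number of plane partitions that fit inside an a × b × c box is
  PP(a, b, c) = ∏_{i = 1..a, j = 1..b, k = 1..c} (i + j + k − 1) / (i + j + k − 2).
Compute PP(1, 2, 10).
PP(1, 2, 10) = 66

Evaluate the triple product over i = 1..1, j = 1..2, k = 1..10. The factors are (2/1) · (3/2) · (4/3) · (5/4) · (6/5) · (7/6) · (8/7) · (9/8) · … (20 factors total). The numerators and denominators telescope so the product is an integer; carrying out the multiplication exactly gives PP(1, 2, 10) = 66.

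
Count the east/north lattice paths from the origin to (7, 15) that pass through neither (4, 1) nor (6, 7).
Number of paths = 152960

Inclusion–exclusion. Total paths: C(22, 7) = 170544. Through P₁: C(5, 4)·C(17, 3) = 3400. Through P₂: C(13, 6)·C(9, 1) = 15444. Since P₁ is strictly southwest of P₂, a monotone path through both must visit P₁ then P₂; paths through both = C(5, 4)·C(8, 2)·C(9, 1) = 1260. Avoid both = 170544 − 3400 − 15444 + 1260 = 152960.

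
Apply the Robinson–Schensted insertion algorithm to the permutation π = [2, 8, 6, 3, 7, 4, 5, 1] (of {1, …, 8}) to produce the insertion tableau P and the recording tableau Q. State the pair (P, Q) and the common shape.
P = [1, 3, 4, 5] / [2, 7] / [6] / [8];  Q = [1, 2, 5, 7] / [3, 6] / [4] / [8];  common shape = (4, 2, 1, 1)

Row-insert the values π_1, π_2, … into P one at a time, bumping the leftmost entry strictly greater than the inserted value down to the next row. The recording tableau Q records, in position (i, j), the step at which that cell was added to P.
  Insert 2 (step 1): P = [2];  Q = [1]
  Insert 8 (step 2): P = [2, 8];  Q = [1, 2]
  Insert 6 (step 3): P = [2, 6] / [8];  Q = [1, 2] / [3]
  Insert 3 (step 4): P = [2, 3] / [6] / [8];  Q = [1, 2] / [3] / [4]
  Insert 7 (step 5): P = [2, 3, 7] / [6] / [8];  Q = [1, 2, 5] / [3] / [4]
  Insert 4 (step 6): P = [2, 3, 4] / [6, 7] / [8];  Q = [1, 2, 5] / [3, 6] / [4]
  Insert 5 (step 7): P = [2, 3, 4, 5] / [6, 7] / [8];  Q = [1, 2, 5, 7] / [3, 6] / [4]
  Insert 1 (step 8): P = [1, 3, 4, 5] / [2, 7] / [6] / [8];  Q = [1, 2, 5, 7] / [3, 6] / [4] / [8]
Final shape: (4, 2, 1, 1).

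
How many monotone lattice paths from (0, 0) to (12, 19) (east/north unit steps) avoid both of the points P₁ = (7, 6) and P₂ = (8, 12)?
Number of paths = 88811697

Inclusion–exclusion. Total paths: C(31, 12) = 141120525. Through P₁: C(13, 7)·C(18, 5) = 14702688. Through P₂: C(20, 8)·C(11, 4) = 41570100. Since P₁ is strictly southwest of P₂, a monotone path through both must visit P₁ then P₂; paths through both = C(13, 7)·C(7, 1)·C(11, 4) = 3963960. Avoid both = 141120525 − 14702688 − 41570100 + 3963960 = 88811697.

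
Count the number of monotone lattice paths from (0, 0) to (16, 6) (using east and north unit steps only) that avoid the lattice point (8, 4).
Number of paths = 52338

Total paths from (0, 0) to (16, 6): C(22, 16) = 74613. Paths through (8, 4): (paths (0, 0) → (8, 4)) × (paths (8, 4) → (16, 6)) = C(12, 8) · C(10, 8) = 495 · 45 = 22275. Avoidance count = 74613 − 22275 = 52338.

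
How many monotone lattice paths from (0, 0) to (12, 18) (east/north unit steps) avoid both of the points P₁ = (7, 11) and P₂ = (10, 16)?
Number of paths = 40111071

Inclusion–exclusion. Total paths: C(30, 12) = 86493225. Through P₁: C(18, 7)·C(12, 5) = 25204608. Through P₂: C(26, 10)·C(4, 2) = 31870410. Since P₁ is strictly southwest of P₂, a monotone path through both must visit P₁ then P₂; paths through both = C(18, 7)·C(8, 3)·C(4, 2) = 10692864. Avoid both = 86493225 − 25204608 − 31870410 + 10692864 = 40111071.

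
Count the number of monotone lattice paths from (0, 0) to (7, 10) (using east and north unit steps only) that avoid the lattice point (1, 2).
Number of paths = 10439

Total paths from (0, 0) to (7, 10): C(17, 7) = 19448. Paths through (1, 2): (paths (0, 0) → (1, 2)) × (paths (1, 2) → (7, 10)) = C(3, 1) · C(14, 6) = 3 · 3003 = 9009. Avoidance count = 19448 − 9009 = 10439.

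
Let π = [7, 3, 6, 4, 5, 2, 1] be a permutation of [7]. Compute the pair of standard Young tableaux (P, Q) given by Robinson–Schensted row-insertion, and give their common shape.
P = [1, 4, 5] / [2] / [3] / [6] / [7];  Q = [1, 3, 5] / [2] / [4] / [6] / [7];  common shape = (3, 1, 1, 1, 1)

Row-insert the values π_1, π_2, … into P one at a time, bumping the leftmost entry strictly greater than the inserted value down to the next row. The recording tableau Q records, in position (i, j), the step at which that cell was added to P.
  Insert 7 (step 1): P = [7];  Q = [1]
  Insert 3 (step 2): P = [3] / [7];  Q = [1] / [2]
  Insert 6 (step 3): P = [3, 6] / [7];  Q = [1, 3] / [2]
  Insert 4 (step 4): P = [3, 4] / [6] / [7];  Q = [1, 3] / [2] / [4]
  Insert 5 (step 5): P = [3, 4, 5] / [6] / [7];  Q = [1, 3, 5] / [2] / [4]
  Insert 2 (step 6): P = [2, 4, 5] / [3] / [6] / [7];  Q = [1, 3, 5] / [2] / [4] / [6]
  Insert 1 (step 7): P = [1, 4, 5] / [2] / [3] / [6] / [7];  Q = [1, 3, 5] / [2] / [4] / [6] / [7]
Final shape: (3, 1, 1, 1, 1).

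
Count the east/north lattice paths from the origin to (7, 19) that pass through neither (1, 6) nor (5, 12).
Number of paths = 298028

Inclusion–exclusion. Total paths: C(26, 7) = 657800. Through P₁: C(7, 1)·C(19, 6) = 189924. Through P₂: C(17, 5)·C(9, 2) = 222768. Since P₁ is strictly southwest of P₂, a monotone path through both must visit P₁ then P₂; paths through both = C(7, 1)·C(10, 4)·C(9, 2) = 52920. Avoid both = 657800 − 189924 − 222768 + 52920 = 298028.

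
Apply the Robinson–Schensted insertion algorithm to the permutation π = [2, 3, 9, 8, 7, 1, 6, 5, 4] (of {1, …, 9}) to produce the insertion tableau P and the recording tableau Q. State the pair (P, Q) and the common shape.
P = [1, 3, 4] / [2, 5] / [6] / [7] / [8] / [9];  Q = [1, 2, 3] / [4, 7] / [5] / [6] / [8] / [9];  common shape = (3, 2, 1, 1, 1, 1)

Row-insert the values π_1, π_2, … into P one at a time, bumping the leftmost entry strictly greater than the inserted value down to the next row. The recording tableau Q records, in position (i, j), the step at which that cell was added to P.
  Insert 2 (step 1): P = [2];  Q = [1]
  Insert 3 (step 2): P = [2, 3];  Q = [1, 2]
  Insert 9 (step 3): P = [2, 3, 9];  Q = [1, 2, 3]
  Insert 8 (step 4): P = [2, 3, 8] / [9];  Q = [1, 2, 3] / [4]
  Insert 7 (step 5): P = [2, 3, 7] / [8] / [9];  Q = [1, 2, 3] / [4] / [5]
  Insert 1 (step 6): P = [1, 3, 7] / [2] / [8] / [9];  Q = [1, 2, 3] / [4] / [5] / [6]
  Insert 6 (step 7): P = [1, 3, 6] / [2, 7] / [8] / [9];  Q = [1, 2, 3] / [4, 7] / [5] / [6]
  Insert 5 (step 8): P = [1, 3, 5] / [2, 6] / [7] / [8] / [9];  Q = [1, 2, 3] / [4, 7] / [5] / [6] / [8]
  Insert 4 (step 9): P = [1, 3, 4] / [2, 5] / [6] / [7] / [8] / [9];  Q = [1, 2, 3] / [4, 7] / [5] / [6] / [8] / [9]
Final shape: (3, 2, 1, 1, 1, 1).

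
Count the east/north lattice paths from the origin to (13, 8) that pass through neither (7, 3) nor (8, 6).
Number of paths = 95067

Inclusion–exclusion. Total paths: C(21, 13) = 203490. Through P₁: C(10, 7)·C(11, 6) = 55440. Through P₂: C(14, 8)·C(7, 5) = 63063. Since P₁ is strictly southwest of P₂, a monotone path through both must visit P₁ then P₂; paths through both = C(10, 7)·C(4, 1)·C(7, 5) = 10080. Avoid both = 203490 − 55440 − 63063 + 10080 = 95067.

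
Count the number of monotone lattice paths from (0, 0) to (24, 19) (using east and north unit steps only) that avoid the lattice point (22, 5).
Number of paths = 800462744250

Total paths from (0, 0) to (24, 19): C(43, 24) = 800472431850. Paths through (22, 5): (paths (0, 0) → (22, 5)) × (paths (22, 5) → (24, 19)) = C(27, 22) · C(16, 2) = 80730 · 120 = 9687600. Avoidance count = 800472431850 − 9687600 = 800462744250.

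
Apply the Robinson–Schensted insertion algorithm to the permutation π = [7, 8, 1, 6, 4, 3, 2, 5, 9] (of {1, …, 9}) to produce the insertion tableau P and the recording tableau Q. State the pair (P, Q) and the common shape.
P = [1, 2, 5, 9] / [3, 8] / [4] / [6] / [7];  Q = [1, 2, 8, 9] / [3, 4] / [5] / [6] / [7];  common shape = (4, 2, 1, 1, 1)

Row-insert the values π_1, π_2, … into P one at a time, bumping the leftmost entry strictly greater than the inserted value down to the next row. The recording tableau Q records, in position (i, j), the step at which that cell was added to P.
  Insert 7 (step 1): P = [7];  Q = [1]
  Insert 8 (step 2): P = [7, 8];  Q = [1, 2]
  Insert 1 (step 3): P = [1, 8] / [7];  Q = [1, 2] / [3]
  Insert 6 (step 4): P = [1, 6] / [7, 8];  Q = [1, 2] / [3, 4]
  Insert 4 (step 5): P = [1, 4] / [6, 8] / [7];  Q = [1, 2] / [3, 4] / [5]
  Insert 3 (step 6): P = [1, 3] / [4, 8] / [6] / [7];  Q = [1, 2] / [3, 4] / [5] / [6]
  Insert 2 (step 7): P = [1, 2] / [3, 8] / [4] / [6] / [7];  Q = [1, 2] / [3, 4] / [5] / [6] / [7]
  Insert 5 (step 8): P = [1, 2, 5] / [3, 8] / [4] / [6] / [7];  Q = [1, 2, 8] / [3, 4] / [5] / [6] / [7]
  Insert 9 (step 9): P = [1, 2, 5, 9] / [3, 8] / [4] / [6] / [7];  Q = [1, 2, 8, 9] / [3, 4] / [5] / [6] / [7]
Final shape: (4, 2, 1, 1, 1).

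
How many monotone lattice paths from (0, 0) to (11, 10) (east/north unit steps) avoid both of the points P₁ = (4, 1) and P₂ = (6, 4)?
Number of paths = 221596

Inclusion–exclusion. Total paths: C(21, 11) = 352716. Through P₁: C(5, 4)·C(16, 7) = 57200. Through P₂: C(10, 6)·C(11, 5) = 97020. Since P₁ is strictly southwest of P₂, a monotone path through both must visit P₁ then P₂; paths through both = C(5, 4)·C(5, 2)·C(11, 5) = 23100. Avoid both = 352716 − 57200 − 97020 + 23100 = 221596.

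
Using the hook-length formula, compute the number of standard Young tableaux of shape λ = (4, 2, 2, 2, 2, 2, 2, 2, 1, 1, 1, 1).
# SYT of shape (4, 2, 2, 2, 2, 2, 2, 2, 1, 1, 1, 1) = 7759752

Hook-length formula: f^λ = n! / Π hook(c), product over all cells c of the Young diagram. For λ = (4, 2, 2, 2, 2, 2, 2, 2, 1, 1, 1, 1), n = 22 boxes. Hook lengths by row (left-to-right, top-to-bottom): [15, 10, 2, 1]; [12, 7]; [11, 6]; [10, 5]; [9, 4]; [8, 3]; [7, 2]; [6, 1]; [4]; [3]; [2]; [1]. Product of hooks = 144850083840000. So f^λ = 22! / 144850083840000 = 1124000727777607680000 / 144850083840000 = 7759752.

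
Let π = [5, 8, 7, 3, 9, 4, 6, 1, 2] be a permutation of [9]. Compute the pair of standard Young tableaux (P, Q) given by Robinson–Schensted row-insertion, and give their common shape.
P = [1, 2, 6] / [3, 4, 9] / [5, 7] / [8];  Q = [1, 2, 5] / [3, 6, 7] / [4, 9] / [8];  common shape = (3, 3, 2, 1)

Row-insert the values π_1, π_2, … into P one at a time, bumping the leftmost entry strictly greater than the inserted value down to the next row. The recording tableau Q records, in position (i, j), the step at which that cell was added to P.
  Insert 5 (step 1): P = [5];  Q = [1]
  Insert 8 (step 2): P = [5, 8];  Q = [1, 2]
  Insert 7 (step 3): P = [5, 7] / [8];  Q = [1, 2] / [3]
  Insert 3 (step 4): P = [3, 7] / [5] / [8];  Q = [1, 2] / [3] / [4]
  Insert 9 (step 5): P = [3, 7, 9] / [5] / [8];  Q = [1, 2, 5] / [3] / [4]
  Insert 4 (step 6): P = [3, 4, 9] / [5, 7] / [8];  Q = [1, 2, 5] / [3, 6] / [4]
  Insert 6 (step 7): P = [3, 4, 6] / [5, 7, 9] / [8];  Q = [1, 2, 5] / [3, 6, 7] / [4]
  Insert 1 (step 8): P = [1, 4, 6] / [3, 7, 9] / [5] / [8];  Q = [1, 2, 5] / [3, 6, 7] / [4] / [8]
  Insert 2 (step 9): P = [1, 2, 6] / [3, 4, 9] / [5, 7] / [8];  Q = [1, 2, 5] / [3, 6, 7] / [4, 9] / [8]
Final shape: (3, 3, 2, 1).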